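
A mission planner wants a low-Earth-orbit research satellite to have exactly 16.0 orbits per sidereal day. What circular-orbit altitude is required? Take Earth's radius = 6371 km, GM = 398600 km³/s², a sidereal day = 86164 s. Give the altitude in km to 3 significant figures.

269 km

Required period T = 86164 / 16.0 = 5385.2 s.
From T = 2π√(a³/μ): a = (μ T²/4π²)^(1/3) = (398600 × 5385.2² / 4π²)^(1/3) = 6640 km.
Altitude h = a − R = 6640 − 6371 = 269 km.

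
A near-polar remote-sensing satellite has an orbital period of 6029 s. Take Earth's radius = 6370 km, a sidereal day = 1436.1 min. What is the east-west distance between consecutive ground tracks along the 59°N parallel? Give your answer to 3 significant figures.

Node shift per orbit = (6029.0/86166) × 360° = 25.19°.
Equatorial spacing = 25.19 × 111.2 km/° = 2800 km.
At 59° latitude, spacing = 2800 × cos(59°) = 1442 km.

1440 km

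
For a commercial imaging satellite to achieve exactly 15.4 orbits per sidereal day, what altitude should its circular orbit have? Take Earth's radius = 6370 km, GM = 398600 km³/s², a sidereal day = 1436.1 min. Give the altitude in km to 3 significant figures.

442 km

Required period T = 86166 / 15.4 = 5595.2 s.
From T = 2π√(a³/μ): a = (μ T²/4π²)^(1/3) = (398600 × 5595.2² / 4π²)^(1/3) = 6812 km.
Altitude h = a − R = 6812 − 6370 = 442 km.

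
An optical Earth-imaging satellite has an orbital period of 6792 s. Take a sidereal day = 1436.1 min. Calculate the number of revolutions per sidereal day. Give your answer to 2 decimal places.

Orbits per sidereal day = 86166 / 6792.0 = 12.686.

12.69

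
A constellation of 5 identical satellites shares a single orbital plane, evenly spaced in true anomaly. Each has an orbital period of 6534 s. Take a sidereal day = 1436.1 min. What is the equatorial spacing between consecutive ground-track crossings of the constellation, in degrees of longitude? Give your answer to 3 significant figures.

5.46°

Single-satellite node shift = (6534.0/86166) × 360° = 27.30°.
With 5 satellites evenly phased, successive equator crossings are 27.30/5 = 5.460° apart.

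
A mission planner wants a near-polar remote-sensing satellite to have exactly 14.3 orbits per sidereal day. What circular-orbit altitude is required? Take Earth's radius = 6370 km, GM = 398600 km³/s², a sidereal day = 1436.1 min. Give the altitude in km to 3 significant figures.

787 km

Required period T = 86166 / 14.3 = 6025.6 s.
From T = 2π√(a³/μ): a = (μ T²/4π²)^(1/3) = (398600 × 6025.6² / 4π²)^(1/3) = 7157 km.
Altitude h = a − R = 7157 − 6370 = 787 km.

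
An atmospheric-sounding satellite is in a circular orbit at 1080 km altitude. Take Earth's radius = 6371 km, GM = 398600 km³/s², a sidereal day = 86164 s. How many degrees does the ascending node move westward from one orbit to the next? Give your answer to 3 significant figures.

Semi-major axis a = 6371 + 1080 = 7451 km. Period T = 2π√(a³/μ) = 2π√(7451³/398600) = 6400.8 s = 106.68 min.
During one orbit Earth rotates (6400.8 / 86164) × 360° = 26.74°.

26.7°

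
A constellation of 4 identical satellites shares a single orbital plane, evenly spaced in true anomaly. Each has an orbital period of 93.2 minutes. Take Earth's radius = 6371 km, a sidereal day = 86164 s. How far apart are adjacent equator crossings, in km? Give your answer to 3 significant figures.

T = 93.2 min = 5592.0 s.
Single-satellite node shift = (5592.0/86164) × 360° = 23.36°.
With 4 satellites evenly phased, successive equator crossings are 23.36/4 = 5.841° apart.
That is 5.841 × 111.2 = 649 km at the equator.

649 km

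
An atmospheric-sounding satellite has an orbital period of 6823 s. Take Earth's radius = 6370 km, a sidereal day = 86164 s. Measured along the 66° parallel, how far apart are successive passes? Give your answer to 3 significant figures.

Node shift per orbit = (6823.0/86164) × 360° = 28.51°.
Equatorial spacing = 28.51 × 111.2 km/° = 3169 km.
At 66° latitude, spacing = 3169 × cos(66°) = 1289 km.

1290 km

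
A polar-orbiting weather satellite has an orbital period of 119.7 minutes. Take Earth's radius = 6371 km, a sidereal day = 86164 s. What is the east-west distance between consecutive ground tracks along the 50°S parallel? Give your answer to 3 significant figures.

2140 km

T = 119.7 min = 7182.0 s.
Node shift per orbit = (7182.0/86164) × 360° = 30.01°.
Equatorial spacing = 30.01 × 111.2 km/° = 3337 km.
At 50° latitude, spacing = 3337 × cos(50°) = 2145 km.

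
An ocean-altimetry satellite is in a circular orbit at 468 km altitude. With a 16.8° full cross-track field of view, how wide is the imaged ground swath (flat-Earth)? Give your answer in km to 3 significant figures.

138 km

Half-angle = 16.8°/2 = 8.4°.
Swath width ≈ 2h·tan(θ/2) = 2 × 468 × tan(8.4°) = 138.2 km.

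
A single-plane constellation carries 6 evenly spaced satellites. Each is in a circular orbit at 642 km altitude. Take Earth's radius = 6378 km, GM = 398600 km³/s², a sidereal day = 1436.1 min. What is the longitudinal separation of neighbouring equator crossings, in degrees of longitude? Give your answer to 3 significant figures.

Semi-major axis a = 6378 + 642 = 7020 km. Period T = 2π√(a³/μ) = 2π√(7020³/398600) = 5853.5 s = 97.56 min.
Single-satellite node shift = (5853.5/86166) × 360° = 24.46°.
With 6 satellites evenly phased, successive equator crossings are 24.46/6 = 4.076° apart.

4.08°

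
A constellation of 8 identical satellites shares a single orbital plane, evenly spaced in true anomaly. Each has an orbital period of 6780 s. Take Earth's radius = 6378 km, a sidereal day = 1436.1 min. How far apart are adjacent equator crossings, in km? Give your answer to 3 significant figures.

394 km

Single-satellite node shift = (6780.0/86166) × 360° = 28.33°.
With 8 satellites evenly phased, successive equator crossings are 28.33/8 = 3.541° apart.
That is 3.541 × 111.3 = 394 km at the equator.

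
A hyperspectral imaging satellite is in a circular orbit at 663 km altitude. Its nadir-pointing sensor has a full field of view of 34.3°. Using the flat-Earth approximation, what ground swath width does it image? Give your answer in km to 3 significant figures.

409 km

Half-angle = 34.3°/2 = 17.15°.
Swath width ≈ 2h·tan(θ/2) = 2 × 663 × tan(17.15°) = 409.2 km.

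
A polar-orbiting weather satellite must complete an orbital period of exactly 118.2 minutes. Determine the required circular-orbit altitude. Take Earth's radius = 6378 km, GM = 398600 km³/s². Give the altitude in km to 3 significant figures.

T = 118.2 min = 7092.0 s.
From T = 2π√(a³/μ): a = (μ T²/4π²)^(1/3) = (398600 × 7092.0² / 4π²)^(1/3) = 7978 km.
Altitude h = a − R = 7978 − 6378 = 1600 km.

1600 km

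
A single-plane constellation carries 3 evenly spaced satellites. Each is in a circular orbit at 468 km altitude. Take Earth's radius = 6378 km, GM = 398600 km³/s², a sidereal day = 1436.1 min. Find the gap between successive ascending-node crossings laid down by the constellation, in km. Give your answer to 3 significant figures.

874 km

Semi-major axis a = 6378 + 468 = 6846 km. Period T = 2π√(a³/μ) = 2π√(6846³/398600) = 5637.2 s = 93.95 min.
Single-satellite node shift = (5637.2/86166) × 360° = 23.55°.
With 3 satellites evenly phased, successive equator crossings are 23.55/3 = 7.851° apart.
That is 7.851 × 111.3 = 874 km at the equator.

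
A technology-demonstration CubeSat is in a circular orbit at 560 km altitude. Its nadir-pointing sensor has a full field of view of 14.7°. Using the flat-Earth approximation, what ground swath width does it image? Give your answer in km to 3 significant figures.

144 km

Half-angle = 14.7°/2 = 7.35°.
Swath width ≈ 2h·tan(θ/2) = 2 × 560 × tan(7.35°) = 144.5 km.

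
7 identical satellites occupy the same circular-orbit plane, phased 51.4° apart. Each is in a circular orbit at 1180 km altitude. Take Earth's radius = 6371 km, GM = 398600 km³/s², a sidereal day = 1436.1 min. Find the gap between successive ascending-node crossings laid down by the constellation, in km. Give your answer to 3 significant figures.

Semi-major axis a = 6371 + 1180 = 7551 km. Period T = 2π√(a³/μ) = 2π√(7551³/398600) = 6530.1 s = 108.83 min.
Single-satellite node shift = (6530.1/86166) × 360° = 27.28°.
With 7 satellites evenly phased, successive equator crossings are 27.28/7 = 3.898° apart.
That is 3.898 × 111.2 = 433 km at the equator.

433 km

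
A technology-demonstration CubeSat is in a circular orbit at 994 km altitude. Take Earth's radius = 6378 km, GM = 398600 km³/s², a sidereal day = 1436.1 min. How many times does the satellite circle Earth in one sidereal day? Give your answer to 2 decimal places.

Semi-major axis a = 6378 + 994 = 7372 km. Period T = 2π√(a³/μ) = 2π√(7372³/398600) = 6299.3 s = 104.99 min.
Orbits per sidereal day = 86166 / 6299.3 = 13.679.

13.68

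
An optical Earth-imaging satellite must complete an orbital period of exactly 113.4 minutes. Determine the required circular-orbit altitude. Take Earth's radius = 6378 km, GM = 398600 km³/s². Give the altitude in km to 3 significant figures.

T = 113.4 min = 6804.0 s.
From T = 2π√(a³/μ): a = (μ T²/4π²)^(1/3) = (398600 × 6804.0² / 4π²)^(1/3) = 7761 km.
Altitude h = a − R = 7761 − 6378 = 1383 km.

1380 km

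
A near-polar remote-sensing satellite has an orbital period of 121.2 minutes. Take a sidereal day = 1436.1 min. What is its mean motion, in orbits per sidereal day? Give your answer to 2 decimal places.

T = 121.2 min = 7272.0 s.
Orbits per sidereal day = 86166 / 7272.0 = 11.849.

11.85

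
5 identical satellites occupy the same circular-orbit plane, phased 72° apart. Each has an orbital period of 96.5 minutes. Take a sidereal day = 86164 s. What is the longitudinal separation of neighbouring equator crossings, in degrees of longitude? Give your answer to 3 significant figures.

4.84°

T = 96.5 min = 5790.0 s.
Single-satellite node shift = (5790.0/86164) × 360° = 24.19°.
With 5 satellites evenly phased, successive equator crossings are 24.19/5 = 4.838° apart.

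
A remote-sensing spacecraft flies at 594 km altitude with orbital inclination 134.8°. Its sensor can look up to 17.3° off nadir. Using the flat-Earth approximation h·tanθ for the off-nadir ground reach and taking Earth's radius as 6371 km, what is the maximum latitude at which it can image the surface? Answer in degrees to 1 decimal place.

46.9°

Retrograde orbit: the ground track reaches ±(180° − i) = ±(180 − 134.8) = ±45.2°.
Sensor half-swath on the ground ≈ 594·tan(17.3°) = 185 km = 1.66° of latitude.
Maximum observable latitude ≈ 45.2 + 1.66 = 46.9°.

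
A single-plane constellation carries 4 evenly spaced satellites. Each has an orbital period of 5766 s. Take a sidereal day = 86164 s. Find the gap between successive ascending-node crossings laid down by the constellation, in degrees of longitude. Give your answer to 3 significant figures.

6.02°

Single-satellite node shift = (5766.0/86164) × 360° = 24.09°.
With 4 satellites evenly phased, successive equator crossings are 24.09/4 = 6.023° apart.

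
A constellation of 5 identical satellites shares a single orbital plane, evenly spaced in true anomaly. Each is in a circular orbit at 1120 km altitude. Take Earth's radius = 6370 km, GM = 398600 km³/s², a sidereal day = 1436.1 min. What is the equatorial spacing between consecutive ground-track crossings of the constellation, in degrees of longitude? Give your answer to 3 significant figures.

5.39°

Semi-major axis a = 6370 + 1120 = 7490 km. Period T = 2π√(a³/μ) = 2π√(7490³/398600) = 6451.1 s = 107.52 min.
Single-satellite node shift = (6451.1/86166) × 360° = 26.95°.
With 5 satellites evenly phased, successive equator crossings are 26.95/5 = 5.391° apart.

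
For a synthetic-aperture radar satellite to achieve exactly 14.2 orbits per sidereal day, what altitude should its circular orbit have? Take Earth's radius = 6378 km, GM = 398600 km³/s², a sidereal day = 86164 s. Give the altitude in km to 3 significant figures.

812 km

Required period T = 86164 / 14.2 = 6067.9 s.
From T = 2π√(a³/μ): a = (μ T²/4π²)^(1/3) = (398600 × 6067.9² / 4π²)^(1/3) = 7190 km.
Altitude h = a − R = 7190 − 6378 = 812 km.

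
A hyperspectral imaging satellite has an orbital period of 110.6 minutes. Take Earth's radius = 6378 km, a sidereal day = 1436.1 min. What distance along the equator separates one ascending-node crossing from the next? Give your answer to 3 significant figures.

3090 km

T = 110.6 min = 6636.0 s.
During one orbit Earth rotates (6636.0 / 86166) × 360° = 27.73°.
At the equator that is 27.73° × (2π·6378/360) km/° = 27.73 × 111.3 = 3086 km.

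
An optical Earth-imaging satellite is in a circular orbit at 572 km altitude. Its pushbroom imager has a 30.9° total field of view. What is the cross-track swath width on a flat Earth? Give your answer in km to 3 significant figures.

316 km

Half-angle = 30.9°/2 = 15.45°.
Swath width ≈ 2h·tan(θ/2) = 2 × 572 × tan(15.45°) = 316.2 km.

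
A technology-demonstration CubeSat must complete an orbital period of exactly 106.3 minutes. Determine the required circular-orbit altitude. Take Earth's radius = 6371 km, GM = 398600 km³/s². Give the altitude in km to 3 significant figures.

1060 km

T = 106.3 min = 6378.0 s.
From T = 2π√(a³/μ): a = (μ T²/4π²)^(1/3) = (398600 × 6378.0² / 4π²)^(1/3) = 7433 km.
Altitude h = a − R = 7433 − 6371 = 1062 km.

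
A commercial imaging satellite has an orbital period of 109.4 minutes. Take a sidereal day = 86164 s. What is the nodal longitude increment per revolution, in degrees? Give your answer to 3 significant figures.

27.4°

T = 109.4 min = 6564.0 s.
During one orbit Earth rotates (6564.0 / 86164) × 360° = 27.42°.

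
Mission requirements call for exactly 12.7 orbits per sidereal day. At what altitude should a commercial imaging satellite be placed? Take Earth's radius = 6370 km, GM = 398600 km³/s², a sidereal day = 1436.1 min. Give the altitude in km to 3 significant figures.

1380 km

Required period T = 86166 / 12.7 = 6784.7 s.
From T = 2π√(a³/μ): a = (μ T²/4π²)^(1/3) = (398600 × 6784.7² / 4π²)^(1/3) = 7746 km.
Altitude h = a − R = 7746 − 6370 = 1376 km.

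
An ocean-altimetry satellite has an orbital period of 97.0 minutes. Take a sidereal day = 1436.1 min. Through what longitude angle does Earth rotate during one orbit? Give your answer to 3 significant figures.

24.3°

T = 97.0 min = 5820.0 s.
During one orbit Earth rotates (5820.0 / 86166) × 360° = 24.32°.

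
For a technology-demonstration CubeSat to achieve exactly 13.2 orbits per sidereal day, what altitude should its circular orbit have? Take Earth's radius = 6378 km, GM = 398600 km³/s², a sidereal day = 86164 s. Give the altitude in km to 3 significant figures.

1170 km

Required period T = 86164 / 13.2 = 6527.6 s.
From T = 2π√(a³/μ): a = (μ T²/4π²)^(1/3) = (398600 × 6527.6² / 4π²)^(1/3) = 7549 km.
Altitude h = a − R = 7549 − 6378 = 1171 km.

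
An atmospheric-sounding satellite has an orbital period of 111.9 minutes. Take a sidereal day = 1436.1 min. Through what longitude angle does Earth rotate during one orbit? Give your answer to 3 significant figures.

T = 111.9 min = 6714.0 s.
During one orbit Earth rotates (6714.0 / 86166) × 360° = 28.05°.

28.1°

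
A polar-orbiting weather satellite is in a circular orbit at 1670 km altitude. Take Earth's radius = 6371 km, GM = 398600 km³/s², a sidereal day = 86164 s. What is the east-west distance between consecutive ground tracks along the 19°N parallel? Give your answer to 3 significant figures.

Semi-major axis a = 6371 + 1670 = 8041 km. Period T = 2π√(a³/μ) = 2π√(8041³/398600) = 7175.9 s = 119.60 min.
Node shift per orbit = (7175.9/86164) × 360° = 29.98°.
Equatorial spacing = 29.98 × 111.2 km/° = 3334 km.
At 19° latitude, spacing = 3334 × cos(19°) = 3152 km.

3150 km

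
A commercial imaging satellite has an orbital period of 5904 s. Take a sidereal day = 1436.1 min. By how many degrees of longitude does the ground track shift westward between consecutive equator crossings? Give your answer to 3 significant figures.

During one orbit Earth rotates (5904.0 / 86166) × 360° = 24.67°.

24.7°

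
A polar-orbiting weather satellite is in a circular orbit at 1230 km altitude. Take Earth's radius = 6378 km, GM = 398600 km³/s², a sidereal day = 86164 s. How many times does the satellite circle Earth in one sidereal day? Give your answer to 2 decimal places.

13.05

Semi-major axis a = 6378 + 1230 = 7608 km. Period T = 2π√(a³/μ) = 2π√(7608³/398600) = 6604.2 s = 110.07 min.
Orbits per sidereal day = 86164 / 6604.2 = 13.047.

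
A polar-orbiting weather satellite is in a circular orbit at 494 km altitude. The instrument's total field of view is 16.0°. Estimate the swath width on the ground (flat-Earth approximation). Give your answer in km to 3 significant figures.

139 km

Half-angle = 16.0°/2 = 8°.
Swath width ≈ 2h·tan(θ/2) = 2 × 494 × tan(8°) = 138.9 km.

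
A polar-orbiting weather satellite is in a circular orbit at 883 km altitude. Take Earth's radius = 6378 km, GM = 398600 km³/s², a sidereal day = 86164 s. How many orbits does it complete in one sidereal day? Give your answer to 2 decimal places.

13.99

Semi-major axis a = 6378 + 883 = 7261 km. Period T = 2π√(a³/μ) = 2π√(7261³/398600) = 6157.5 s = 102.63 min.
Orbits per sidereal day = 86164 / 6157.5 = 13.993.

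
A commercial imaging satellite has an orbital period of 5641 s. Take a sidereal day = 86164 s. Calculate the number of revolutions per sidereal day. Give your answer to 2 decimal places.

Orbits per sidereal day = 86164 / 5641.0 = 15.275.

15.27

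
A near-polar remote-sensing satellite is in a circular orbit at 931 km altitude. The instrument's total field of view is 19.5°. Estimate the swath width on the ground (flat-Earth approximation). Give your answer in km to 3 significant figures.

320 km

Half-angle = 19.5°/2 = 9.75°.
Swath width ≈ 2h·tan(θ/2) = 2 × 931 × tan(9.75°) = 320.0 km.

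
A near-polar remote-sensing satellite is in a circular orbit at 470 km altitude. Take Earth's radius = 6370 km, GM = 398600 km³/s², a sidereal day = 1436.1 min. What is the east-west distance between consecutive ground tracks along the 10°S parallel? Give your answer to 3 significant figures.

Semi-major axis a = 6370 + 470 = 6840 km. Period T = 2π√(a³/μ) = 2π√(6840³/398600) = 5629.8 s = 93.83 min.
Node shift per orbit = (5629.8/86166) × 360° = 23.52°.
Equatorial spacing = 23.52 × 111.2 km/° = 2615 km.
At 10° latitude, spacing = 2615 × cos(10°) = 2575 km.

2580 km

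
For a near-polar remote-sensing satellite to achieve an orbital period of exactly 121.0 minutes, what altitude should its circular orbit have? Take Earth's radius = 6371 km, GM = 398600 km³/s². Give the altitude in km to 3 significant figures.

T = 121.0 min = 7260.0 s.
From T = 2π√(a³/μ): a = (μ T²/4π²)^(1/3) = (398600 × 7260.0² / 4π²)^(1/3) = 8104 km.
Altitude h = a − R = 8104 − 6371 = 1733 km.

1730 km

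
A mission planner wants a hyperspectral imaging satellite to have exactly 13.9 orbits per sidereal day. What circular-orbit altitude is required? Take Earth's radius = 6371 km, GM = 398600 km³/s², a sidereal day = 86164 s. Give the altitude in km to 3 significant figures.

Required period T = 86164 / 13.9 = 6198.8 s.
From T = 2π√(a³/μ): a = (μ T²/4π²)^(1/3) = (398600 × 6198.8² / 4π²)^(1/3) = 7293 km.
Altitude h = a − R = 7293 − 6371 = 922 km.

922 km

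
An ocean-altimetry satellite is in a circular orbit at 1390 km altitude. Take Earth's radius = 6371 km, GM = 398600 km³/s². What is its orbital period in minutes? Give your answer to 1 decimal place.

113.4 min

Semi-major axis a = 6371 + 1390 = 7761 km. Period T = 2π√(a³/μ) = 2π√(7761³/398600) = 6804.4 s = 113.41 min.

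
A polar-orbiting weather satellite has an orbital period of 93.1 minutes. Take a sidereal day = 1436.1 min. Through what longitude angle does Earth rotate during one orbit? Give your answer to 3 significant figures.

T = 93.1 min = 5586.0 s.
During one orbit Earth rotates (5586.0 / 86166) × 360° = 23.34°.

23.3°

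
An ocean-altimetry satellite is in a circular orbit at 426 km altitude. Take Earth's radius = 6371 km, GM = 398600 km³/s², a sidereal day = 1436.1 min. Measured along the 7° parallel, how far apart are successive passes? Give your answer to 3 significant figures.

Semi-major axis a = 6371 + 426 = 6797 km. Period T = 2π√(a³/μ) = 2π√(6797³/398600) = 5576.8 s = 92.95 min.
Node shift per orbit = (5576.8/86166) × 360° = 23.30°.
Equatorial spacing = 23.30 × 111.2 km/° = 2591 km.
At 7° latitude, spacing = 2591 × cos(7°) = 2572 km.

2570 km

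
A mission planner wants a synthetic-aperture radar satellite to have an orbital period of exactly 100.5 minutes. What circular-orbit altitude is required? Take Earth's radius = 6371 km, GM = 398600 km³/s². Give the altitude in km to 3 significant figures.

T = 100.5 min = 6030.0 s.
From T = 2π√(a³/μ): a = (μ T²/4π²)^(1/3) = (398600 × 6030.0² / 4π²)^(1/3) = 7160 km.
Altitude h = a − R = 7160 − 6371 = 789 km.

789 km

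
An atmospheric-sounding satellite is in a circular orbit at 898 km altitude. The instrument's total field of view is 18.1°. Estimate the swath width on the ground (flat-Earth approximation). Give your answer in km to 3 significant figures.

Half-angle = 18.1°/2 = 9.05°.
Swath width ≈ 2h·tan(θ/2) = 2 × 898 × tan(9.05°) = 286.1 km.

286 km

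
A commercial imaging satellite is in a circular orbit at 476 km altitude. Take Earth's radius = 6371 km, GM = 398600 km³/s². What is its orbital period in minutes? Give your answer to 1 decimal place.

Semi-major axis a = 6371 + 476 = 6847 km. Period T = 2π√(a³/μ) = 2π√(6847³/398600) = 5638.5 s = 93.97 min.

94.0 min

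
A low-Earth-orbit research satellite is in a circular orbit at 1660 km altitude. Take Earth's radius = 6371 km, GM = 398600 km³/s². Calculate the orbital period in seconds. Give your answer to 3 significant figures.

7160 seconds

Semi-major axis a = 6371 + 1660 = 8031 km. Period T = 2π√(a³/μ) = 2π√(8031³/398600) = 7162.5 s = 119.38 min.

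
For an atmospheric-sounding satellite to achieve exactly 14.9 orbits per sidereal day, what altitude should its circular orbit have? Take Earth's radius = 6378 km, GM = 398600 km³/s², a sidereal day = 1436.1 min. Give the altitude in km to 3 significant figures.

Required period T = 86166 / 14.9 = 5783.0 s.
From T = 2π√(a³/μ): a = (μ T²/4π²)^(1/3) = (398600 × 5783.0² / 4π²)^(1/3) = 6963 km.
Altitude h = a − R = 6963 − 6378 = 585 km.

585 km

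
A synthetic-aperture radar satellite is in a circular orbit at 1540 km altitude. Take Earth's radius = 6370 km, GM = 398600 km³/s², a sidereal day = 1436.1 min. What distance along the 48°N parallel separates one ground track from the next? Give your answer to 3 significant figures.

Semi-major axis a = 6370 + 1540 = 7910 km. Period T = 2π√(a³/μ) = 2π√(7910³/398600) = 7001.3 s = 116.69 min.
Node shift per orbit = (7001.3/86166) × 360° = 29.25°.
Equatorial spacing = 29.25 × 111.2 km/° = 3252 km.
At 48° latitude, spacing = 3252 × cos(48°) = 2176 km.

2180 km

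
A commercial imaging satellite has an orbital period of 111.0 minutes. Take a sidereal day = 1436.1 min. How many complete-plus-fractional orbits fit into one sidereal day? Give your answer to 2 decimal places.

12.94

T = 111.0 min = 6660.0 s.
Orbits per sidereal day = 86166 / 6660.0 = 12.938.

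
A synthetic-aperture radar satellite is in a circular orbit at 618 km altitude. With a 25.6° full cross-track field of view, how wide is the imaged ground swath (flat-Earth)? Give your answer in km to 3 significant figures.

281 km

Half-angle = 25.6°/2 = 12.8°.
Swath width ≈ 2h·tan(θ/2) = 2 × 618 × tan(12.8°) = 280.8 km.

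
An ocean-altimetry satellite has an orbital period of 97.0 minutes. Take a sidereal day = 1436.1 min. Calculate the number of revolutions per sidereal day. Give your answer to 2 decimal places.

T = 97.0 min = 5820.0 s.
Orbits per sidereal day = 86166 / 5820.0 = 14.805.

14.81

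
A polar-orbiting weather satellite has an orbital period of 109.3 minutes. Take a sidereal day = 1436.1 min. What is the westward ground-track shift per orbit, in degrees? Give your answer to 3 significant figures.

T = 109.3 min = 6558.0 s.
During one orbit Earth rotates (6558.0 / 86166) × 360° = 27.40°.

27.4°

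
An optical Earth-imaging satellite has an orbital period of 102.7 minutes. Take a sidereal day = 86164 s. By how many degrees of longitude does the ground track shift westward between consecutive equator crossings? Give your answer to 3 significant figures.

T = 102.7 min = 6162.0 s.
During one orbit Earth rotates (6162.0 / 86164) × 360° = 25.75°.

25.7°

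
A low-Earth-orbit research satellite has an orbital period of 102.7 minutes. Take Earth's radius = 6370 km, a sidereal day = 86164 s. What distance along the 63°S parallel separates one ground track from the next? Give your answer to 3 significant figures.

1300 km

T = 102.7 min = 6162.0 s.
Node shift per orbit = (6162.0/86164) × 360° = 25.75°.
Equatorial spacing = 25.75 × 111.2 km/° = 2862 km.
At 63° latitude, spacing = 2862 × cos(63°) = 1299 km.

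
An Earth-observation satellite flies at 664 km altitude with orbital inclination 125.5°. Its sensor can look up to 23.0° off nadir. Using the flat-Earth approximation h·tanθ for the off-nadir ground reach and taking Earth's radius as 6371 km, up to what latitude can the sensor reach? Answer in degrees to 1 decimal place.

Retrograde orbit: the ground track reaches ±(180° − i) = ±(180 − 125.5) = ±54.5°.
Sensor half-swath on the ground ≈ 664·tan(23.0°) = 282 km = 2.53° of latitude.
Maximum observable latitude ≈ 54.5 + 2.53 = 57.0°.

57.0°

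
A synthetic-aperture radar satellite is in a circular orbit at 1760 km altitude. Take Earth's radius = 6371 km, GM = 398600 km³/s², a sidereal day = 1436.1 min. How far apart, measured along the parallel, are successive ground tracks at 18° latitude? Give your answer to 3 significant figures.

Semi-major axis a = 6371 + 1760 = 8131 km. Period T = 2π√(a³/μ) = 2π√(8131³/398600) = 7296.7 s = 121.61 min.
Node shift per orbit = (7296.7/86166) × 360° = 30.49°.
Equatorial spacing = 30.49 × 111.2 km/° = 3390 km.
At 18° latitude, spacing = 3390 × cos(18°) = 3224 km.

3220 km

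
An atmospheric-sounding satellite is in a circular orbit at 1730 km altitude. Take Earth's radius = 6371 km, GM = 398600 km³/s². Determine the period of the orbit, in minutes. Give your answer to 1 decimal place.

Semi-major axis a = 6371 + 1730 = 8101 km. Period T = 2π√(a³/μ) = 2π√(8101³/398600) = 7256.4 s = 120.94 min.

120.9 min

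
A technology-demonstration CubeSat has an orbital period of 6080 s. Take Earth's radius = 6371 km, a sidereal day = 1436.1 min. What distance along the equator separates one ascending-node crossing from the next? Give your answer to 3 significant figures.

2820 km

During one orbit Earth rotates (6080.0 / 86166) × 360° = 25.40°.
At the equator that is 25.40° × (2π·6371/360) km/° = 25.40 × 111.2 = 2825 km.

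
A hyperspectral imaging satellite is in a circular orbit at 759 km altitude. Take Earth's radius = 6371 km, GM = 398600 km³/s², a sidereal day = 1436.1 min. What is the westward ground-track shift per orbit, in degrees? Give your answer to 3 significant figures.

Semi-major axis a = 6371 + 759 = 7130 km. Period T = 2π√(a³/μ) = 2π√(7130³/398600) = 5991.6 s = 99.86 min.
During one orbit Earth rotates (5991.6 / 86166) × 360° = 25.03°.

25.0°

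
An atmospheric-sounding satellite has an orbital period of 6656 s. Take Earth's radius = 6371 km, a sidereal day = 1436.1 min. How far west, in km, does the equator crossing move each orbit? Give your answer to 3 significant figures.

3090 km

During one orbit Earth rotates (6656.0 / 86166) × 360° = 27.81°.
At the equator that is 27.81° × (2π·6371/360) km/° = 27.81 × 111.2 = 3092 km.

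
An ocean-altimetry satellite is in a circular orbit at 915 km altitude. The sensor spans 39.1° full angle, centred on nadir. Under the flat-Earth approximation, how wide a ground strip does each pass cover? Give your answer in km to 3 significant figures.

Half-angle = 39.1°/2 = 19.55°.
Swath width ≈ 2h·tan(θ/2) = 2 × 915 × tan(19.55°) = 649.8 km.

650 km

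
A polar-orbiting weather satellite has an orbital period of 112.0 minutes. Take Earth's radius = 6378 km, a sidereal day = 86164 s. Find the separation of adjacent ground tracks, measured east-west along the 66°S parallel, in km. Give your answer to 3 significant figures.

1270 km

T = 112.0 min = 6720.0 s.
Node shift per orbit = (6720.0/86164) × 360° = 28.08°.
Equatorial spacing = 28.08 × 111.3 km/° = 3125 km.
At 66° latitude, spacing = 3125 × cos(66°) = 1271 km.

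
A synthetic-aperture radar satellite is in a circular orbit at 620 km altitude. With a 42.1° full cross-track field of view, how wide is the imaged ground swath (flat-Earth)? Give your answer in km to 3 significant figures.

Half-angle = 42.1°/2 = 21.05°.
Swath width ≈ 2h·tan(θ/2) = 2 × 620 × tan(21.05°) = 477.2 km.

477 km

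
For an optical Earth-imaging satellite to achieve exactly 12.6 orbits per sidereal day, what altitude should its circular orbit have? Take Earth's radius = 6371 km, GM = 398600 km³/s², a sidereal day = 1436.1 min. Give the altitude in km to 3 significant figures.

Required period T = 86166 / 12.6 = 6838.6 s.
From T = 2π√(a³/μ): a = (μ T²/4π²)^(1/3) = (398600 × 6838.6² / 4π²)^(1/3) = 7787 km.
Altitude h = a − R = 7787 − 6371 = 1416 km.

1420 km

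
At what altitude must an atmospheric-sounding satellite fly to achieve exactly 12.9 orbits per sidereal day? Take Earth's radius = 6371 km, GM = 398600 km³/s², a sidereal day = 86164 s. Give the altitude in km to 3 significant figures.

1290 km

Required period T = 86164 / 12.9 = 6679.4 s.
From T = 2π√(a³/μ): a = (μ T²/4π²)^(1/3) = (398600 × 6679.4² / 4π²)^(1/3) = 7666 km.
Altitude h = a − R = 7666 − 6371 = 1295 km.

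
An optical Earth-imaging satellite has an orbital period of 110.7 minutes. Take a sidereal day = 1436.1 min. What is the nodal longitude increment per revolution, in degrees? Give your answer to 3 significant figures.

T = 110.7 min = 6642.0 s.
During one orbit Earth rotates (6642.0 / 86166) × 360° = 27.75°.

27.8°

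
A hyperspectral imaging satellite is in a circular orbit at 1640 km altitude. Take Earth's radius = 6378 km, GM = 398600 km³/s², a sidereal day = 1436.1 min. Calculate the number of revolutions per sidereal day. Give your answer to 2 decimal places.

Semi-major axis a = 6378 + 1640 = 8018 km. Period T = 2π√(a³/μ) = 2π√(8018³/398600) = 7145.1 s = 119.09 min.
Orbits per sidereal day = 86166 / 7145.1 = 12.059.

12.06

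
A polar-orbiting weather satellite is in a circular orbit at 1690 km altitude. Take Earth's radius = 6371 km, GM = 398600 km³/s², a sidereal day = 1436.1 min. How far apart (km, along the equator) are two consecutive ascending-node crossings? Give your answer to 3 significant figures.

3350 km

Semi-major axis a = 6371 + 1690 = 8061 km. Period T = 2π√(a³/μ) = 2π√(8061³/398600) = 7202.7 s = 120.04 min.
During one orbit Earth rotates (7202.7 / 86166) × 360° = 30.09°.
At the equator that is 30.09° × (2π·6371/360) km/° = 30.09 × 111.2 = 3346 km.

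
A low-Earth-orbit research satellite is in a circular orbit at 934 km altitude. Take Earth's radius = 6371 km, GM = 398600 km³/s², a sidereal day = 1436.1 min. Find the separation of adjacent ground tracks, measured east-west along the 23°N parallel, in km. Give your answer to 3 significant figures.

Semi-major axis a = 6371 + 934 = 7305 km. Period T = 2π√(a³/μ) = 2π√(7305³/398600) = 6213.6 s = 103.56 min.
Node shift per orbit = (6213.6/86166) × 360° = 25.96°.
Equatorial spacing = 25.96 × 111.2 km/° = 2887 km.
At 23° latitude, spacing = 2887 × cos(23°) = 2657 km.

2660 km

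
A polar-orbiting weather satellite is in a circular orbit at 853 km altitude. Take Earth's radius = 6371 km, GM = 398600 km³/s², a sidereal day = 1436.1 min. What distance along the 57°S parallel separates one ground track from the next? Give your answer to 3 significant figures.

Semi-major axis a = 6371 + 853 = 7224 km. Period T = 2π√(a³/μ) = 2π√(7224³/398600) = 6110.5 s = 101.84 min.
Node shift per orbit = (6110.5/86166) × 360° = 25.53°.
Equatorial spacing = 25.53 × 111.2 km/° = 2839 km.
At 57° latitude, spacing = 2839 × cos(57°) = 1546 km.

1550 km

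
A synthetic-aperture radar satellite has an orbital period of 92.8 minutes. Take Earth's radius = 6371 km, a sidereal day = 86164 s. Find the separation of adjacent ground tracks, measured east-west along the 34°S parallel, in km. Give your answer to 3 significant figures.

2140 km

T = 92.8 min = 5568.0 s.
Node shift per orbit = (5568.0/86164) × 360° = 23.26°.
Equatorial spacing = 23.26 × 111.2 km/° = 2587 km.
At 34° latitude, spacing = 2587 × cos(34°) = 2145 km.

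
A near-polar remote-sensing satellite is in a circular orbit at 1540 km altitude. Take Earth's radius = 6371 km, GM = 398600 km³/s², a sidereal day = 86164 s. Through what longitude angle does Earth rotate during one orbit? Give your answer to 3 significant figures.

Semi-major axis a = 6371 + 1540 = 7911 km. Period T = 2π√(a³/μ) = 2π√(7911³/398600) = 7002.6 s = 116.71 min.
During one orbit Earth rotates (7002.6 / 86164) × 360° = 29.26°.

29.3°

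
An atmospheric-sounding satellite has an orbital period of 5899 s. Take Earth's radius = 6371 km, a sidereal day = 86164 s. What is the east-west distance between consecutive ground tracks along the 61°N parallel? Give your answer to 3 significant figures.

Node shift per orbit = (5899.0/86164) × 360° = 24.65°.
Equatorial spacing = 24.65 × 111.2 km/° = 2741 km.
At 61° latitude, spacing = 2741 × cos(61°) = 1329 km.

1330 km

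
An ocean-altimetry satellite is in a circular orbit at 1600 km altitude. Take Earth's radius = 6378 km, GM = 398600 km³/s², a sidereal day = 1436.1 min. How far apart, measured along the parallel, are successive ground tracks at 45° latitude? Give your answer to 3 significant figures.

2330 km

Semi-major axis a = 6378 + 1600 = 7978 km. Period T = 2π√(a³/μ) = 2π√(7978³/398600) = 7091.7 s = 118.20 min.
Node shift per orbit = (7091.7/86166) × 360° = 29.63°.
Equatorial spacing = 29.63 × 111.3 km/° = 3298 km.
At 45° latitude, spacing = 3298 × cos(45°) = 2332 km.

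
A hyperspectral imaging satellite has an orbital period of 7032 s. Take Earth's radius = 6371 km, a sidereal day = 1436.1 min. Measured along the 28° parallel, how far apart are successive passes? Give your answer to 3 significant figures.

2880 km

Node shift per orbit = (7032.0/86166) × 360° = 29.38°.
Equatorial spacing = 29.38 × 111.2 km/° = 3267 km.
At 28° latitude, spacing = 3267 × cos(28°) = 2884 km.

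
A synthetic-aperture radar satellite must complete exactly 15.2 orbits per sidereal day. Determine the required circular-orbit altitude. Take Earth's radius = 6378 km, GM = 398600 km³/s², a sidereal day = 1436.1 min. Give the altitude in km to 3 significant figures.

Required period T = 86166 / 15.2 = 5668.8 s.
From T = 2π√(a³/μ): a = (μ T²/4π²)^(1/3) = (398600 × 5668.8² / 4π²)^(1/3) = 6872 km.
Altitude h = a − R = 6872 − 6378 = 494 km.

494 km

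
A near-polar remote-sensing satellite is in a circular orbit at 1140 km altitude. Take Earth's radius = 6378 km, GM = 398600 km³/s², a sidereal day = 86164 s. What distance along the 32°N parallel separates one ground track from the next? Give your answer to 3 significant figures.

2560 km

Semi-major axis a = 6378 + 1140 = 7518 km. Period T = 2π√(a³/μ) = 2π√(7518³/398600) = 6487.3 s = 108.12 min.
Node shift per orbit = (6487.3/86164) × 360° = 27.10°.
Equatorial spacing = 27.10 × 111.3 km/° = 3017 km.
At 32° latitude, spacing = 3017 × cos(32°) = 2559 km.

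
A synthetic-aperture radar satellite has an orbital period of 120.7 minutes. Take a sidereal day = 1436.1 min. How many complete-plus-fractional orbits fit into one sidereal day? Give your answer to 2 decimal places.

T = 120.7 min = 7242.0 s.
Orbits per sidereal day = 86166 / 7242.0 = 11.898.

11.90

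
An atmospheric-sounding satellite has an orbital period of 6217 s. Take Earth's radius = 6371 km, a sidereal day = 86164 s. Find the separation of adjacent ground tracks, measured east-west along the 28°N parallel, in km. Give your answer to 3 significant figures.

2550 km

Node shift per orbit = (6217.0/86164) × 360° = 25.98°.
Equatorial spacing = 25.98 × 111.2 km/° = 2888 km.
At 28° latitude, spacing = 2888 × cos(28°) = 2550 km.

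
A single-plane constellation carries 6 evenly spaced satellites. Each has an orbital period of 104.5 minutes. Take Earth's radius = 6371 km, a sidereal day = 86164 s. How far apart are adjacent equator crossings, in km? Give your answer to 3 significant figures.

485 km

T = 104.5 min = 6270.0 s.
Single-satellite node shift = (6270.0/86164) × 360° = 26.20°.
With 6 satellites evenly phased, successive equator crossings are 26.20/6 = 4.366° apart.
That is 4.366 × 111.2 = 485 km at the equator.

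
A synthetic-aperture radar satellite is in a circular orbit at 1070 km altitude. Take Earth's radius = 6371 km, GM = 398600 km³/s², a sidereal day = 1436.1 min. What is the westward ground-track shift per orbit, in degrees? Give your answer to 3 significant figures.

Semi-major axis a = 6371 + 1070 = 7441 km. Period T = 2π√(a³/μ) = 2π√(7441³/398600) = 6387.9 s = 106.47 min.
During one orbit Earth rotates (6387.9 / 86166) × 360° = 26.69°.

26.7°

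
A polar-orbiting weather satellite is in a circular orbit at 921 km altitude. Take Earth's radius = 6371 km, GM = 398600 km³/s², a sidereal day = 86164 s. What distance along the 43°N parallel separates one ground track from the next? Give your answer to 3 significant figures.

2110 km

Semi-major axis a = 6371 + 921 = 7292 km. Period T = 2π√(a³/μ) = 2π√(7292³/398600) = 6197.0 s = 103.28 min.
Node shift per orbit = (6197.0/86164) × 360° = 25.89°.
Equatorial spacing = 25.89 × 111.2 km/° = 2879 km.
At 43° latitude, spacing = 2879 × cos(43°) = 2106 km.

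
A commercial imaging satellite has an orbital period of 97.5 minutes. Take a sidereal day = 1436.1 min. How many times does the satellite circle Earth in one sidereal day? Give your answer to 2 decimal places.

T = 97.5 min = 5850.0 s.
Orbits per sidereal day = 86166 / 5850.0 = 14.729.

14.73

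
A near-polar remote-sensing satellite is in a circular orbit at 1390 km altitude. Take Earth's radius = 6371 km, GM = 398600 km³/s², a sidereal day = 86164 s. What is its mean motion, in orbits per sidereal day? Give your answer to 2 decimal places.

12.66

Semi-major axis a = 6371 + 1390 = 7761 km. Period T = 2π√(a³/μ) = 2π√(7761³/398600) = 6804.4 s = 113.41 min.
Orbits per sidereal day = 86164 / 6804.4 = 12.663.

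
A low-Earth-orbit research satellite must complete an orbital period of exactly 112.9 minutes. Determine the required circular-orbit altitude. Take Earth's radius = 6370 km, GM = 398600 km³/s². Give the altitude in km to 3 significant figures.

T = 112.9 min = 6774.0 s.
From T = 2π√(a³/μ): a = (μ T²/4π²)^(1/3) = (398600 × 6774.0² / 4π²)^(1/3) = 7738 km.
Altitude h = a − R = 7738 − 6370 = 1368 km.

1370 km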